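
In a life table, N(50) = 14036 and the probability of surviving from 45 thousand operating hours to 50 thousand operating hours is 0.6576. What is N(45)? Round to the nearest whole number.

21344

N(45) = N(50) / p = 14036 / 0.6576 = 21344.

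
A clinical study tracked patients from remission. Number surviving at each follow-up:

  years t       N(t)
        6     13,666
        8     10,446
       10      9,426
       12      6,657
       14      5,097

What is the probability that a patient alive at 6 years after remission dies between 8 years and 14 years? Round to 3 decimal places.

0.391

This is the probability of reaching 8 but not 14, conditional on being alive at 6: (N(8) − N(14)) / N(6).
= (10,446 − 5,097) / 13,666 = 5,349 / 13,666 = 0.391409.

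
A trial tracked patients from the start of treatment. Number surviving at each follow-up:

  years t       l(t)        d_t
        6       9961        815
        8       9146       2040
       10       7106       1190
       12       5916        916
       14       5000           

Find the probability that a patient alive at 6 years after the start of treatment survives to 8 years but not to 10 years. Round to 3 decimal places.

This is the probability of reaching 8 but not 10, conditional on being alive at 6: (l(8) − l(10)) / l(6).
= (9146 − 7106) / 9961 = 2040 / 9961 = 0.204799.

0.205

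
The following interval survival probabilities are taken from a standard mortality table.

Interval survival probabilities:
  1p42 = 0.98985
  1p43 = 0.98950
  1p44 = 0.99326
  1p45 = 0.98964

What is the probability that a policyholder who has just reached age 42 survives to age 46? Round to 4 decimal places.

0.9628

4p42 = 0.98985 × 0.98950 × 0.99326 × 0.98964.
= 0.962776.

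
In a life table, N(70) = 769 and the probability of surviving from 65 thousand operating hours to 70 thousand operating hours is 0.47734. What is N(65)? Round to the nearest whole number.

N(65) = N(70) / p = 769 / 0.47734 = 1611.

1611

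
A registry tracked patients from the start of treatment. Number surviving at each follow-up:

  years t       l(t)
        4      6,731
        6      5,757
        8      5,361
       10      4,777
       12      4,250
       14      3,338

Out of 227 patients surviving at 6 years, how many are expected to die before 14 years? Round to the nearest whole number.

The relevant probability is 1 − 3,338/5,757 = 0.420184.
Expected number = 227 × 0.420184 = 95.

95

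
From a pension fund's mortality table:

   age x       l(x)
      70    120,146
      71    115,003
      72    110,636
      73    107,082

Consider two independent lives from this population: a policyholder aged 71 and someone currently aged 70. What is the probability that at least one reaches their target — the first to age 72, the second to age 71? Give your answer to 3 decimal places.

0.998

p₁ = l(72)/l(71) = 110,636/115,003 = 0.962027; p₂ = l(71)/l(70) = 115,003/120,146 = 0.957194.
P(at least one) = 1 − (1−p₁)(1−p₂) = 1 − 0.037973 × 0.042806 = 0.998375.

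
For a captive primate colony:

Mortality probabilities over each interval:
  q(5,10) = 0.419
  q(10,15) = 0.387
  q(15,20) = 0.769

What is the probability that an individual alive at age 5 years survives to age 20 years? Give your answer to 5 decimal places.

0.08227

P(survive 5→20) = (1 − 0.419) × (1 − 0.387) × (1 − 0.769).
= 0.581 × 0.613 × 0.231 = 0.082271.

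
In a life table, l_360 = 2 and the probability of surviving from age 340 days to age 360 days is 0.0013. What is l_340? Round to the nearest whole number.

l_340 = l_360 / p = 2 / 0.0013 = 1538.

1538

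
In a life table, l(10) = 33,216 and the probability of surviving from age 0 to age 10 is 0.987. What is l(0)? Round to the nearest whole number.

l(0) = l(10) / p = 33,216 / 0.987 = 33653.

33653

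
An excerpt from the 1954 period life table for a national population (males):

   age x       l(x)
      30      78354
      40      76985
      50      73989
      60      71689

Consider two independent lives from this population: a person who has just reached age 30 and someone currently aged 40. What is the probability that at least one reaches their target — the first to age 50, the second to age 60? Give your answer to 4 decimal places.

p₁ = l(50)/l(30) = 73989/78354 = 0.944291; p₂ = l(60)/l(40) = 71689/76985 = 0.931207.
P(at least one) = 1 − (1−p₁)(1−p₂) = 1 − 0.055709 × 0.068793 = 0.996168.

0.9962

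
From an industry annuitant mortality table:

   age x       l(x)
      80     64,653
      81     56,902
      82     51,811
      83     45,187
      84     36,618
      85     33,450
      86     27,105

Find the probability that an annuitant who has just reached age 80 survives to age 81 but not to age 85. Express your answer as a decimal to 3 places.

This is the probability of reaching 81 but not 85, conditional on being alive at 80: (l(81) − l(85)) / l(80).
= (56,902 − 33,450) / 64,653 = 23,452 / 64,653 = 0.362736.

0.363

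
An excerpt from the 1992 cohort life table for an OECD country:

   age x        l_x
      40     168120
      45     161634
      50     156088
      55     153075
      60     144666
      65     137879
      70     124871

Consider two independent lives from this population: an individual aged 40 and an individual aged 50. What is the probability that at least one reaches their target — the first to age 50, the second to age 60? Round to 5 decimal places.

p₁ = l_50/l_40 = 156088/168120 = 0.928432; p₂ = l_60/l_50 = 144666/156088 = 0.926823.
P(at least one) = 1 − (1−p₁)(1−p₂) = 1 − 0.071568 × 0.073177 = 0.994763.

0.99476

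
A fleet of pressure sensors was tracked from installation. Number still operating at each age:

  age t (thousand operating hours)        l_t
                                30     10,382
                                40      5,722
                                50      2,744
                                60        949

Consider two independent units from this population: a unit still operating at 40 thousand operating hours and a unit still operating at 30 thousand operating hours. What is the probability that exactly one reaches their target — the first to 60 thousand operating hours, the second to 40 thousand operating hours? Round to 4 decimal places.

p₁ = l_60/l_40 = 949/5,722 = 0.165851; p₂ = l_40/l_30 = 5,722/10,382 = 0.551146.
P(exactly one) = p₁(1−p₂) + (1−p₁)p₂ = 0.074443 + 0.459738 = 0.534181.

0.5342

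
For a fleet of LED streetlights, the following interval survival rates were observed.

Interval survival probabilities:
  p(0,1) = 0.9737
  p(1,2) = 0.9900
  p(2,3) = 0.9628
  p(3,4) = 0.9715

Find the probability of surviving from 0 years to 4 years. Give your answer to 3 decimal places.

Survival from 0 to 4 is the product of surviving each interval: 0.9737 × 0.9900 × 0.9628 × 0.9715.
= 0.901653.

0.902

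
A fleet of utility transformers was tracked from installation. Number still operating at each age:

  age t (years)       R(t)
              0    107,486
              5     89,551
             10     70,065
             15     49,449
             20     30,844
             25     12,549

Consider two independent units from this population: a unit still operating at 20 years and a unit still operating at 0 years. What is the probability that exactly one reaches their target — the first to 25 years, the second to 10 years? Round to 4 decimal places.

0.5283

p₁ = R(25)/R(20) = 12,549/30,844 = 0.406854; p₂ = R(10)/R(0) = 70,065/107,486 = 0.651852.
P(exactly one) = p₁(1−p₂) + (1−p₁)p₂ = 0.141645 + 0.386643 = 0.528289.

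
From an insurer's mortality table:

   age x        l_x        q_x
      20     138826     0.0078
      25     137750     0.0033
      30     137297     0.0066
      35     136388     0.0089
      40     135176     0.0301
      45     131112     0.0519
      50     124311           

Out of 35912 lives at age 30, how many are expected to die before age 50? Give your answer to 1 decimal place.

3396.7

The relevant probability is 1 − 124311/137297 = 0.094583.
Expected number = 35912 × 0.094583 = 3396.7.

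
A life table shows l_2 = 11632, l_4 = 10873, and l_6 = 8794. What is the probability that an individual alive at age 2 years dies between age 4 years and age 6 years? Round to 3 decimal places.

0.179

This is the probability of reaching 4 but not 6, conditional on being alive at 2: (l_4 − l_6) / l_2.
= (10873 − 8794) / 11632 = 2079 / 11632 = 0.178731.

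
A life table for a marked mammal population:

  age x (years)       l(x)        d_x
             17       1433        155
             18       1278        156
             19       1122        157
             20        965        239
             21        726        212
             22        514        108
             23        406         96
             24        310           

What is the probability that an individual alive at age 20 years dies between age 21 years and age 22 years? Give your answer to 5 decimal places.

0.21969

This is the probability of reaching 21 but not 22, conditional on being alive at 20: (l(21) − l(22)) / l(20).
= (726 − 514) / 965 = 212 / 965 = 0.219689.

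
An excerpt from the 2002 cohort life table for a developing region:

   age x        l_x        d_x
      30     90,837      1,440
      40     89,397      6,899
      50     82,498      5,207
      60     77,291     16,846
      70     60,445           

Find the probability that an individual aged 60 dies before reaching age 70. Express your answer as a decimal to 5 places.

P(die before 70 | alive at 60) = 1 − l_70/l_60 = 1 − 60,445/77,291 = (16,846)/77,291 = 0.217956.

0.21796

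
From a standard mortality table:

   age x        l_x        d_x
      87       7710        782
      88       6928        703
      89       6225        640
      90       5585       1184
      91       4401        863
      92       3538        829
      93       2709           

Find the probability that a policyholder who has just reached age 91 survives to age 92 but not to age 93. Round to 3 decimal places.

This is the probability of reaching 92 but not 93, conditional on being alive at 91: (l_92 − l_93) / l_91.
= (3538 − 2709) / 4401 = 829 / 4401 = 0.188366.

0.188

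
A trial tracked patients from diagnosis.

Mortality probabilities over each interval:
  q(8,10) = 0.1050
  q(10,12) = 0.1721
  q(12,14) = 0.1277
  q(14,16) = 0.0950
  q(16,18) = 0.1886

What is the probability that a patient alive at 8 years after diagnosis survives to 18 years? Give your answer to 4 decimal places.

Survival from 8 to 18 is the product of surviving each interval: (1 − 0.1050) × (1 − 0.1721) × (1 − 0.1277) × (1 − 0.0950) × (1 − 0.1886).
= 0.8950 × 0.8279 × 0.8723 × 0.9050 × 0.8114 = 0.474625.

0.4746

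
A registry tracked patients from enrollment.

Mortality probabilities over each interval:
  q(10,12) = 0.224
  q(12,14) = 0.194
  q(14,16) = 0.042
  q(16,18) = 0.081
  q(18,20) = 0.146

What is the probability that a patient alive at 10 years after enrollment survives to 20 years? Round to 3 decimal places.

0.470

Survival from 10 to 20 is the product of surviving each interval: (1 − 0.224) × (1 − 0.194) × (1 − 0.042) × (1 − 0.081) × (1 − 0.146).
= 0.776 × 0.806 × 0.958 × 0.919 × 0.854 = 0.470257.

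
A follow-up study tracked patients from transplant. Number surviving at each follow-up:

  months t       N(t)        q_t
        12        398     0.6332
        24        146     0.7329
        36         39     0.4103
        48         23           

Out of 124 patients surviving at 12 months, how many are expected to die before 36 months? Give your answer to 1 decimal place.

The relevant probability is 1 − 39/398 = 0.902010.
Expected number = 124 × 0.902010 = 111.8.

111.8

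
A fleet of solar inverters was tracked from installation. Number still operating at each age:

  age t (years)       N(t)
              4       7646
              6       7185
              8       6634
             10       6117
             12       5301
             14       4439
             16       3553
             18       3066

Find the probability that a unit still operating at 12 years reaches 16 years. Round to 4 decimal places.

0.6703

The conditional survival probability is N(16)/N(12) = 3553/5301 = 0.670251.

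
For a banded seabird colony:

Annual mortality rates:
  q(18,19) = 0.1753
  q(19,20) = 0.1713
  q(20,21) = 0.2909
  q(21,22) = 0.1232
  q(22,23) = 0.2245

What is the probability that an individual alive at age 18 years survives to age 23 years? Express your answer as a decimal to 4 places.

0.3295

The overall survival probability is (1 − 0.1753) × (1 − 0.1713) × (1 − 0.2909) × (1 − 0.1232) × (1 − 0.2245).
= 0.8247 × 0.8287 × 0.7091 × 0.8768 × 0.7755 = 0.329521.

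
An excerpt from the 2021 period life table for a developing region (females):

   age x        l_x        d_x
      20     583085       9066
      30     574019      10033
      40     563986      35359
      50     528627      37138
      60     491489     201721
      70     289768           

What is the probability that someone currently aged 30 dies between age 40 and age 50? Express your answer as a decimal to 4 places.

0.0616

We want 10|10q30 = (l_40 − l_50)/l_30.
This is the probability of reaching 40 but not 50, conditional on being alive at 30: (l_40 − l_50) / l_30.
= (563986 − 528627) / 574019 = 35359 / 574019 = 0.061599.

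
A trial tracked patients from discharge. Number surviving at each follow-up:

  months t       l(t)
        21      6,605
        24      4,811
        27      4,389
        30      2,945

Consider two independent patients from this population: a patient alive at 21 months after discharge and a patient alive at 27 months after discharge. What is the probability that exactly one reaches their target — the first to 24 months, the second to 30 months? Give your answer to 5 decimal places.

p₁ = l(24)/l(21) = 4,811/6,605 = 0.728388; p₂ = l(30)/l(27) = 2,945/4,389 = 0.670996.
P(exactly one) = p₁(1−p₂) + (1−p₁)p₂ = 0.239643 + 0.182251 = 0.421893.

0.42189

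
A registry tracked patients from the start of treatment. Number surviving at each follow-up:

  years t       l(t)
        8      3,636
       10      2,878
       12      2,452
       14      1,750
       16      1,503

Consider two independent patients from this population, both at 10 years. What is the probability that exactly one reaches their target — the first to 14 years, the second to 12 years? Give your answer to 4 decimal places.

0.4239

p₁ = l(14)/l(10) = 1,750/2,878 = 0.608061; p₂ = l(12)/l(10) = 2,452/2,878 = 0.851981.
P(exactly one) = p₁(1−p₂) + (1−p₁)p₂ = 0.090005 + 0.333925 = 0.423929.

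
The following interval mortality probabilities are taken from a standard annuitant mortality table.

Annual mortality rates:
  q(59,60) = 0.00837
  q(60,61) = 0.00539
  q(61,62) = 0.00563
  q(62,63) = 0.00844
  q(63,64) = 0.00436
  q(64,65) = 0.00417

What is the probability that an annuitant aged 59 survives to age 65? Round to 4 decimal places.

Chaining the interval survival probabilities: (1 − 0.00837) × (1 − 0.00539) × (1 − 0.00563) × (1 − 0.00844) × (1 − 0.00436) × (1 − 0.00417).
= 0.99163 × 0.99461 × 0.99437 × 0.99156 × 0.99564 × 0.99583 = 0.964178.

0.9642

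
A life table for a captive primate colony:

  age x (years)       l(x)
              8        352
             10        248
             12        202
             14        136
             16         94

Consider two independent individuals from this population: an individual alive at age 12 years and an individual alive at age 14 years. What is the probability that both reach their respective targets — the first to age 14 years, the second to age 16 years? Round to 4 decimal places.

p₁ = l(14)/l(12) = 136/202 = 0.673267; p₂ = l(16)/l(14) = 94/136 = 0.691176.
P(both) = p₁ × p₂ = 0.673267 × 0.691176 = 0.465346.

0.4653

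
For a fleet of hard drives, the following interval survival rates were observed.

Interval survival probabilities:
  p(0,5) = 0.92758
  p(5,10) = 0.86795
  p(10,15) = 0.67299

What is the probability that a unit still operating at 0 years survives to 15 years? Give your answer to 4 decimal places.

0.5418

P(survive 0→15) = 0.92758 × 0.86795 × 0.67299.
= 0.541820.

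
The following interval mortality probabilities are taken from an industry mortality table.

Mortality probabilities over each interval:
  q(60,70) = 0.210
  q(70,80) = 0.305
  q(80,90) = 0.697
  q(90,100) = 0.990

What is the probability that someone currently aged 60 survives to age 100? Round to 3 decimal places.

0.002

Survival from 60 to 100 is the product of surviving each interval: (1 − 0.210) × (1 − 0.305) × (1 − 0.697) × (1 − 0.990).
= 0.790 × 0.695 × 0.303 × 0.010 = 0.001664.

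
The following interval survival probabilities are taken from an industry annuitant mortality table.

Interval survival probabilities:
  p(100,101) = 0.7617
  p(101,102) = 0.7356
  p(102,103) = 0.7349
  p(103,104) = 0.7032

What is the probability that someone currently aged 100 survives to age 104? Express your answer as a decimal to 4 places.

The overall survival probability is 0.7617 × 0.7356 × 0.7349 × 0.7032.
= 0.289556.

0.2896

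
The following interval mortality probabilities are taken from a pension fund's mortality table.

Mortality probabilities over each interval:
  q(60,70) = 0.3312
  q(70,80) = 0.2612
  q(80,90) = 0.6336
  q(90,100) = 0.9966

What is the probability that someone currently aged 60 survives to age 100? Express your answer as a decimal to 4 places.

0.0006

Chaining the interval survival probabilities: (1 − 0.3312) × (1 − 0.2612) × (1 − 0.6336) × (1 − 0.9966).
= 0.6688 × 0.7388 × 0.3664 × 0.0034 = 0.000616.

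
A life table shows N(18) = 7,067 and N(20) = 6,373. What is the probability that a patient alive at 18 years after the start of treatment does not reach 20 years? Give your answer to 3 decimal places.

P(die before 20 | alive at 18) = 1 − N(20)/N(18) = 1 − 6,373/7,067 = (694)/7,067 = 0.098203.

0.098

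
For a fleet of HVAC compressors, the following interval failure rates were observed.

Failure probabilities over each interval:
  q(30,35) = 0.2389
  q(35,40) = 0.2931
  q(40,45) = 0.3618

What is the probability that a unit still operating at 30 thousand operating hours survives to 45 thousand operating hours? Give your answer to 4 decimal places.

P(survive 30→45) = (1 − 0.2389) × (1 − 0.2931) × (1 − 0.3618).
= 0.7611 × 0.7069 × 0.6382 = 0.343365.

0.3434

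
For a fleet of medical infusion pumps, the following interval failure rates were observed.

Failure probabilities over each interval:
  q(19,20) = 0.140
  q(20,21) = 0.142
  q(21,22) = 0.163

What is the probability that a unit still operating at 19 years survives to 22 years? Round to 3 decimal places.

Survival from 19 to 22 is the product of surviving each interval: (1 − 0.140) × (1 − 0.142) × (1 − 0.163).
= 0.860 × 0.858 × 0.837 = 0.617606.

0.618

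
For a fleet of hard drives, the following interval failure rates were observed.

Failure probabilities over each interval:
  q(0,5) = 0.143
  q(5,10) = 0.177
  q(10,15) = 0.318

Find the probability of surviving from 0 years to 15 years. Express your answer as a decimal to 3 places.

0.481

P(survive 0→15) = (1 − 0.143) × (1 − 0.177) × (1 − 0.318).
= 0.857 × 0.823 × 0.682 = 0.481022.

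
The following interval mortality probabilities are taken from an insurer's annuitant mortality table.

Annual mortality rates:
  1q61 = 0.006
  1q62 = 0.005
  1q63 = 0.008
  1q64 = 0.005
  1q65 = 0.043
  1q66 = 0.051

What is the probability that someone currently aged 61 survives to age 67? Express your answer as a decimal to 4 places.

0.8866

6p61 = (1 − 0.006) × (1 − 0.005) × (1 − 0.008) × (1 − 0.005) × (1 − 0.043) × (1 − 0.051).
= 0.994 × 0.995 × 0.992 × 0.995 × 0.957 × 0.949 = 0.886589.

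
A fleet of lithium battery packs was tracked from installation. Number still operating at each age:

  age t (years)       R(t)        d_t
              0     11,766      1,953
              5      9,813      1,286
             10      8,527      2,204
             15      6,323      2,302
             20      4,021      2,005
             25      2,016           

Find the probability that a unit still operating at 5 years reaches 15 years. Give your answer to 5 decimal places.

The conditional survival probability is R(15)/R(5) = 6,323/9,813 = 0.644349.

0.64435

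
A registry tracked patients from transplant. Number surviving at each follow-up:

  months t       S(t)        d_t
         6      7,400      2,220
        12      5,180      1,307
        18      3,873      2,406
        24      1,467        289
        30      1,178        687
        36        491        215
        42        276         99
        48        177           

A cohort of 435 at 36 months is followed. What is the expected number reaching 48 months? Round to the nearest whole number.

157

The relevant probability is 177/491 = 0.360489.
Expected number = 435 × 0.360489 = 157.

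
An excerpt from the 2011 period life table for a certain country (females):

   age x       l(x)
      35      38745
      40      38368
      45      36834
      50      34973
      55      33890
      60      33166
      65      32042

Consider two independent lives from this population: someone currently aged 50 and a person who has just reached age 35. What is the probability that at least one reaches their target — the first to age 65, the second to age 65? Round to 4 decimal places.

p₁ = l(65)/l(50) = 32042/34973 = 0.916192; p₂ = l(65)/l(35) = 32042/38745 = 0.826997.
P(at least one) = 1 − (1−p₁)(1−p₂) = 1 − 0.083808 × 0.173003 = 0.985501.

0.9855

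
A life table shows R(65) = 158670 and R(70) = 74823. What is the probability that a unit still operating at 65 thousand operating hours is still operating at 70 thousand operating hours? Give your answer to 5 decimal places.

0.47156

The conditional survival probability is R(70)/R(65) = 74823/158670 = 0.471564.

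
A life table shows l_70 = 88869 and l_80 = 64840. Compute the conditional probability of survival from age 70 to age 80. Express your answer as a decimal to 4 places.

0.7296

The conditional survival probability is l_80/l_70 = 64840/88869 = 0.729613.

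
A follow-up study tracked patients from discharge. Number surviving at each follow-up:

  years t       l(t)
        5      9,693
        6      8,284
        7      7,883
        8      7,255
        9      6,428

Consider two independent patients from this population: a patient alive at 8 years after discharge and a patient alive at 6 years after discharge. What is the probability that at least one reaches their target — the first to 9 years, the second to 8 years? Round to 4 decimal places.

p₁ = l(9)/l(8) = 6,428/7,255 = 0.886010; p₂ = l(8)/l(6) = 7,255/8,284 = 0.875785.
P(at least one) = 1 − (1−p₁)(1−p₂) = 1 − 0.113990 × 0.124215 = 0.985841.

0.9858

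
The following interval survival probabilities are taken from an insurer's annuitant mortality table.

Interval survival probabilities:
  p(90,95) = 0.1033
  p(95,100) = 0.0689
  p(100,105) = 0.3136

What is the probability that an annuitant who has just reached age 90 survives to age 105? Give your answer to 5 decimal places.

0.00223

Chaining the interval survival probabilities: 0.1033 × 0.0689 × 0.3136.
= 0.002232.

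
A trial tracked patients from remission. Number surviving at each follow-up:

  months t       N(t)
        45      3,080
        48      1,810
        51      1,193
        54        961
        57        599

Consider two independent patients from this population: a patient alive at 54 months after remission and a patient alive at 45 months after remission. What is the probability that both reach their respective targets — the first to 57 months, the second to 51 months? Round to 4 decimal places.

p₁ = N(57)/N(54) = 599/961 = 0.623309; p₂ = N(51)/N(45) = 1,193/3,080 = 0.387338.
P(both) = p₁ × p₂ = 0.623309 × 0.387338 = 0.241431.

0.2414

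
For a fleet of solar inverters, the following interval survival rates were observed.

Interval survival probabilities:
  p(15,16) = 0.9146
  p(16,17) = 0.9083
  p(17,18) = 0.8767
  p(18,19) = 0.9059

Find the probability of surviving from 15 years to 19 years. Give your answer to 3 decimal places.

0.660

Survival from 15 to 19 is the product of surviving each interval: 0.9146 × 0.9083 × 0.8767 × 0.9059.
= 0.659769.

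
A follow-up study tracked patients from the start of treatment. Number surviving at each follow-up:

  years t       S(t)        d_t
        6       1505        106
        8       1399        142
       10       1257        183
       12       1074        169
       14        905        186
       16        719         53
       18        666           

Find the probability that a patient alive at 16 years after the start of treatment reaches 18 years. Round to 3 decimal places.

The conditional survival probability is S(18)/S(16) = 666/719 = 0.926287.

0.926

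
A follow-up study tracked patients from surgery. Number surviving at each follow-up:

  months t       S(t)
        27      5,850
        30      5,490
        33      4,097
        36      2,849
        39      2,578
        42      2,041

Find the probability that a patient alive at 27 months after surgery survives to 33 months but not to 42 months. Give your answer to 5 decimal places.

0.35145

This is the probability of reaching 33 but not 42, conditional on being alive at 27: (S(33) − S(42)) / S(27).
= (4,097 − 2,041) / 5,850 = 2,056 / 5,850 = 0.351453.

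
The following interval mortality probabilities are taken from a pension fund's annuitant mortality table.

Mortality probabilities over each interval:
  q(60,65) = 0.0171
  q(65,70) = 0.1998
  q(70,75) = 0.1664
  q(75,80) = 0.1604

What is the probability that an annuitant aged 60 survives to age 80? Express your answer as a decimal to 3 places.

Survival from 60 to 80 is the product of surviving each interval: (1 − 0.0171) × (1 − 0.1998) × (1 − 0.1664) × (1 − 0.1604).
= 0.9829 × 0.8002 × 0.8336 × 0.8396 = 0.550476.

0.550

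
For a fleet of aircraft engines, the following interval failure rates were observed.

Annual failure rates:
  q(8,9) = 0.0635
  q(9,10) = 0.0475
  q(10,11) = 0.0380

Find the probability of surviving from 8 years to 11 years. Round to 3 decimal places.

0.858

The overall survival probability is (1 − 0.0635) × (1 − 0.0475) × (1 − 0.0380).
= 0.9365 × 0.9525 × 0.9620 = 0.858120.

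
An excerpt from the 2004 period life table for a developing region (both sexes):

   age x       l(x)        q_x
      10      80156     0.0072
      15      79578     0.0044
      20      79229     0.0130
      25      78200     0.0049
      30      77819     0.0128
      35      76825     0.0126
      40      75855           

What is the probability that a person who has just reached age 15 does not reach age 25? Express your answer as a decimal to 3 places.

P(die before 25 | alive at 15) = 1 − l(25)/l(15) = 1 − 78200/79578 = (1378)/79578 = 0.017316.

0.017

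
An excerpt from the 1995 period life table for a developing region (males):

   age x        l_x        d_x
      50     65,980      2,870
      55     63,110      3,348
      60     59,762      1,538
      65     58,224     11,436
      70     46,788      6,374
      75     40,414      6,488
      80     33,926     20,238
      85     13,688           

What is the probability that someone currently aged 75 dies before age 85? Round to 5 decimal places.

0.66131

P(die before 85 | alive at 75) = 1 − l_85/l_75 = 1 − 13,688/40,414 = (26,726)/40,414 = 0.661305.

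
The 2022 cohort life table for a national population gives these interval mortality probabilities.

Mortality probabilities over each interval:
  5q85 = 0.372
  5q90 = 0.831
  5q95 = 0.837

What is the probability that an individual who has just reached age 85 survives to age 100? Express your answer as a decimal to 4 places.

The overall survival probability is (1 − 0.372) × (1 − 0.831) × (1 − 0.837).
= 0.628 × 0.169 × 0.163 = 0.017300.

0.0173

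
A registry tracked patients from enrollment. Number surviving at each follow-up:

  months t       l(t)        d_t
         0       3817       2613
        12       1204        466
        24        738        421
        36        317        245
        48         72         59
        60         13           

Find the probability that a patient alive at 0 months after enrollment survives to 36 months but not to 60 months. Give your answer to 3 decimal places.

0.080

This is the probability of reaching 36 but not 60, conditional on being alive at 0: (l(36) − l(60)) / l(0).
= (317 − 13) / 3817 = 304 / 3817 = 0.079644.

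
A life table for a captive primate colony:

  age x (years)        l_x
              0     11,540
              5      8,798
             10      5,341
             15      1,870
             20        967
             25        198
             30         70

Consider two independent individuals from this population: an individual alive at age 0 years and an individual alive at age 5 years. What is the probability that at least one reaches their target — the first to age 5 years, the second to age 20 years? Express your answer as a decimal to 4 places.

p₁ = l_5/l_0 = 8,798/11,540 = 0.762392; p₂ = l_20/l_5 = 967/8,798 = 0.109911.
P(at least one) = 1 − (1−p₁)(1−p₂) = 1 − 0.237608 × 0.890089 = 0.788508.

0.7885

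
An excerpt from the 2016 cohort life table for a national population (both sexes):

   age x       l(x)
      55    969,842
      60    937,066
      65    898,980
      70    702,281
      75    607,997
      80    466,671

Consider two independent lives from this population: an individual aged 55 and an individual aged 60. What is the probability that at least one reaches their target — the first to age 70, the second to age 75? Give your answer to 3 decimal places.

0.903

p₁ = l(70)/l(55) = 702,281/969,842 = 0.724119; p₂ = l(75)/l(60) = 607,997/937,066 = 0.648830.
P(at least one) = 1 − (1−p₁)(1−p₂) = 1 − 0.275881 × 0.351170 = 0.903119.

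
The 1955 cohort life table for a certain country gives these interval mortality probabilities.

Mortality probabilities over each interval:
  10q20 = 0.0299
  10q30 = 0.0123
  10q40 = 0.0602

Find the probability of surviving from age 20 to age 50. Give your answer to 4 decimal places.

0.9005

The overall survival probability is (1 − 0.0299) × (1 − 0.0123) × (1 − 0.0602).
= 0.9701 × 0.9877 × 0.9398 = 0.900486.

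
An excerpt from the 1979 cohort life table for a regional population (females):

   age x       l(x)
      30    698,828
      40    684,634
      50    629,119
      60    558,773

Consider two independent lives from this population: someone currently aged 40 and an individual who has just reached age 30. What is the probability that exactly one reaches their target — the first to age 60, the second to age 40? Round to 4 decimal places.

0.1967

p₁ = l(60)/l(40) = 558,773/684,634 = 0.816163; p₂ = l(40)/l(30) = 684,634/698,828 = 0.979689.
P(exactly one) = p₁(1−p₂) + (1−p₁)p₂ = 0.016577 + 0.180103 = 0.196680.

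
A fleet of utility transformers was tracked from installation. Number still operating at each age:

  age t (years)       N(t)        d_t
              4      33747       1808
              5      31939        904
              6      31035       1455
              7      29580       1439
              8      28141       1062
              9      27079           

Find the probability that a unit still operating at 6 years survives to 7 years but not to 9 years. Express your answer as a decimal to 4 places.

This is the probability of reaching 7 but not 9, conditional on being operational at 6: (N(7) − N(9)) / N(6).
= (29580 − 27079) / 31035 = 2501 / 31035 = 0.080586.

0.0806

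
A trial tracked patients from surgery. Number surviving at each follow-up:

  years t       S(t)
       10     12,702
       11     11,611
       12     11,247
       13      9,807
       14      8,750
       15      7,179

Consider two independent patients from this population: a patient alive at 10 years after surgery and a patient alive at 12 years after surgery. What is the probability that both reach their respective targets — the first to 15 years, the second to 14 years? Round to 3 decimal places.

p₁ = S(15)/S(10) = 7,179/12,702 = 0.565187; p₂ = S(14)/S(12) = 8,750/11,247 = 0.777985.
P(both) = p₁ × p₂ = 0.565187 × 0.777985 = 0.439707.

0.440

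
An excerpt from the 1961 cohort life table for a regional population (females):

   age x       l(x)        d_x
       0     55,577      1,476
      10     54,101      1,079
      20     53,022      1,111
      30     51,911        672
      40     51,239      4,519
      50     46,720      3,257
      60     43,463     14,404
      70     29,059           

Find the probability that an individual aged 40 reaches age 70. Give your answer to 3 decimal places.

The conditional survival probability is l(70)/l(40) = 29,059/51,239 = 0.567127.

0.567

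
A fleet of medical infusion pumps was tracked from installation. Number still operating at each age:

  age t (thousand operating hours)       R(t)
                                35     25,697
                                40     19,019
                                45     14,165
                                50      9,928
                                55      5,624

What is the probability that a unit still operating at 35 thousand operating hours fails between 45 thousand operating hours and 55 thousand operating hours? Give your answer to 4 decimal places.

0.3324

This is the probability of reaching 45 but not 55, conditional on being operational at 35: (R(45) − R(55)) / R(35).
= (14,165 − 5,624) / 25,697 = 8,541 / 25,697 = 0.332373.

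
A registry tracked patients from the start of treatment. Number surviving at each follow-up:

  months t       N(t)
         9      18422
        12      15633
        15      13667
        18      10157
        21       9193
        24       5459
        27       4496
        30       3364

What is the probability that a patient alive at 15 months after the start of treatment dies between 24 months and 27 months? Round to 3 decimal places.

0.070

This is the probability of reaching 24 but not 27, conditional on being alive at 15: (N(24) − N(27)) / N(15).
= (5459 − 4496) / 13667 = 963 / 13667 = 0.070462.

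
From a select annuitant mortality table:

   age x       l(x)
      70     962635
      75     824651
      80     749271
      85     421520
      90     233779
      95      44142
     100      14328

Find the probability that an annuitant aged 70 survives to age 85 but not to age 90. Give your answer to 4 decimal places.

This is the probability of reaching 85 but not 90, conditional on being alive at 70: (l(85) − l(90)) / l(70).
= (421520 − 233779) / 962635 = 187741 / 962635 = 0.195028.

0.1950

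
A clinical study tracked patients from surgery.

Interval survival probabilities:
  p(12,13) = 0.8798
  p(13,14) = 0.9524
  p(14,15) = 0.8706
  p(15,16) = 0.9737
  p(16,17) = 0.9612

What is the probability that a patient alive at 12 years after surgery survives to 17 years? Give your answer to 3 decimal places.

0.683

The overall survival probability is 0.8798 × 0.9524 × 0.8706 × 0.9737 × 0.9612.
= 0.682749.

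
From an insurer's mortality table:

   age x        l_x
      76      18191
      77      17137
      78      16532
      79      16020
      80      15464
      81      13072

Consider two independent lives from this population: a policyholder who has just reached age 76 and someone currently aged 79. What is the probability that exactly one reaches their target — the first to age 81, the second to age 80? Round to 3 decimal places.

p₁ = l_81/l_76 = 13072/18191 = 0.718597; p₂ = l_80/l_79 = 15464/16020 = 0.965293.
P(exactly one) = p₁(1−p₂) + (1−p₁)p₂ = 0.024940 + 0.271636 = 0.296577.

0.297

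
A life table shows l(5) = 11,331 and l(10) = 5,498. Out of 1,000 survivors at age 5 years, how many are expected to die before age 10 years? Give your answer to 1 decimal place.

514.8

The relevant probability is 1 − 5,498/11,331 = 0.514782.
Expected number = 1,000 × 0.514782 = 514.8.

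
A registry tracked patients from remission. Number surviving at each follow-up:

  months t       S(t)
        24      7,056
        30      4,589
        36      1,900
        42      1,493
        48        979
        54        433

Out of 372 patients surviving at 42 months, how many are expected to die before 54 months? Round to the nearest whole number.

264

The relevant probability is 1 − 433/1,493 = 0.709980.
Expected number = 372 × 0.709980 = 264.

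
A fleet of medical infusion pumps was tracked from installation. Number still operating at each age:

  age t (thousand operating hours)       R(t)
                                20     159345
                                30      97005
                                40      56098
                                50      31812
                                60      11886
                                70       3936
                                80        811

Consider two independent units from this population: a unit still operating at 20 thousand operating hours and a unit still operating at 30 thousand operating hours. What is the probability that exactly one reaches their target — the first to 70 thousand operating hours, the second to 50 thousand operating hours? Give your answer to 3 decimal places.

0.336

p₁ = R(70)/R(20) = 3936/159345 = 0.024701; p₂ = R(50)/R(30) = 31812/97005 = 0.327942.
P(exactly one) = p₁(1−p₂) + (1−p₁)p₂ = 0.016601 + 0.319842 = 0.336442.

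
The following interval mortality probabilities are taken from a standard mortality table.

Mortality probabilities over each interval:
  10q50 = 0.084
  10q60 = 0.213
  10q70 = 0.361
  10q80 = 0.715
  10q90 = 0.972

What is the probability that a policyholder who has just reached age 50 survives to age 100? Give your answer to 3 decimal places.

0.004

The overall survival probability is (1 − 0.084) × (1 − 0.213) × (1 − 0.361) × (1 − 0.715) × (1 − 0.972).
= 0.916 × 0.787 × 0.639 × 0.285 × 0.028 = 0.003676.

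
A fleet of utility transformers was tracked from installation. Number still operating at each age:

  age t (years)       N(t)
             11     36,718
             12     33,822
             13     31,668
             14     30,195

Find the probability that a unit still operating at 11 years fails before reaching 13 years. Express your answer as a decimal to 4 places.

0.1375

P(fail before 13 | operational at 11) = 1 − N(13)/N(11) = 1 − 31,668/36,718 = (5,050)/36,718 = 0.137535.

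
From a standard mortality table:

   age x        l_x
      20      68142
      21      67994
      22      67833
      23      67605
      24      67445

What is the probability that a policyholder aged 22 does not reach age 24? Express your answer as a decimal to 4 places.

P(die before 24 | alive at 22) = 1 − l_24/l_22 = 1 − 67445/67833 = (388)/67833 = 0.005720.

0.0057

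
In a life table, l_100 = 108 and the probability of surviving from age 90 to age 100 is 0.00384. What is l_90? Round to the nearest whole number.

28125

l_90 = l_100 / p = 108 / 0.00384 = 28125.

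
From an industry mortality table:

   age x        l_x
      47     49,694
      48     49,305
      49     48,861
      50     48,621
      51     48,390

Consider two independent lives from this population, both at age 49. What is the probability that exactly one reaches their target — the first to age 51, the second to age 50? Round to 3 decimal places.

p₁ = l_51/l_49 = 48,390/48,861 = 0.990360; p₂ = l_50/l_49 = 48,621/48,861 = 0.995088.
P(exactly one) = p₁(1−p₂) + (1−p₁)p₂ = 0.004865 + 0.009593 = 0.014457.

0.014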